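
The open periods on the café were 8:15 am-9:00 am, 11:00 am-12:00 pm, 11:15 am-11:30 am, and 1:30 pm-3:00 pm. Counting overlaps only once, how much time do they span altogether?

3 h 15 min

Merged: 8:15 am–9:00 am, 11:00 am–12:00 pm, 1:30 pm–3:00 pm.
Lengths: 45 min + 1 h + 1 h 30 min = 3 h 15 min.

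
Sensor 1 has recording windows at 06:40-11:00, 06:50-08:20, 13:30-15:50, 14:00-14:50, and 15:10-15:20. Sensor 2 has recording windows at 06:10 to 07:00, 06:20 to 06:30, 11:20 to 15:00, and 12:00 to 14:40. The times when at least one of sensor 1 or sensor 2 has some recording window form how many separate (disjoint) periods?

2

First set merges to 06:40–11:00, 13:30–15:50.
Second set merges to 06:10–07:00, 11:20–15:00.
A ∪ B = 06:10–11:00, 11:20–15:50.
That is 2 disjoint pieces.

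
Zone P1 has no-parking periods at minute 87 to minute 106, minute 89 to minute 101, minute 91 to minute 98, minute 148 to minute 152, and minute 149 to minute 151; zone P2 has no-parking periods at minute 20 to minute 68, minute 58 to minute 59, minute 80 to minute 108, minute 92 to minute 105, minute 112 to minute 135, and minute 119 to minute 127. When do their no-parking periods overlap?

minute 87 to minute 106

Merge the first list: minute 87 to minute 106, minute 148 to minute 152.
Merge the second list: minute 20 to minute 68, minute 80 to minute 108, minute 112 to minute 135.
minute 87 to minute 106 ∩ B → minute 87 to minute 106.
minute 148 to minute 152 meets no B interval.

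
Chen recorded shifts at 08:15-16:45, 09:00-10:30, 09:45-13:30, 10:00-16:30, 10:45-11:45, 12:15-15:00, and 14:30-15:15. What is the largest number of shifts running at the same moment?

4

At 10:00, 4 of the intervals are simultaneously active.
No point has more.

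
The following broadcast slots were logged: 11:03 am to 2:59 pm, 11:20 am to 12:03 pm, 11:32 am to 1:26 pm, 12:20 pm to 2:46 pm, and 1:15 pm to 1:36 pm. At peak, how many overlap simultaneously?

Sweep endpoints in order; track running count of active intervals.
Peak of 4 reached at 1:15 pm.

4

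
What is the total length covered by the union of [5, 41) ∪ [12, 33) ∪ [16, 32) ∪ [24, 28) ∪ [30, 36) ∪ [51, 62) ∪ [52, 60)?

47

Merged: [5, 41), [51, 62).
Lengths: 36 + 11 = 47.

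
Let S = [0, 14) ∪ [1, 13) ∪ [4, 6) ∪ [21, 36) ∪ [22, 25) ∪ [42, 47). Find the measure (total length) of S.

Merged: [0, 14), [21, 36), [42, 47).
Lengths: 14 + 15 + 5 = 34.

34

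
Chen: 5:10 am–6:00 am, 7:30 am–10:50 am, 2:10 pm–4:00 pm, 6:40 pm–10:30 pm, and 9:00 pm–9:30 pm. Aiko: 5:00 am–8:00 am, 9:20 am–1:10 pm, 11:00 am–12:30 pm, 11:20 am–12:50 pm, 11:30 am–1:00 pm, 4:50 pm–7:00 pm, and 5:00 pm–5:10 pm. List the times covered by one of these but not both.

5:00 am-5:10 am, 6:00 am-7:30 am, 8:00 am-9:20 am, 10:50 am-1:10 pm, 2:10 pm-4:00 pm, 4:50 pm-6:40 pm, 7:00 pm-10:30 pm

First set merges to 5:10 am-6:00 am, 7:30 am-10:50 am, 2:10 pm-4:00 pm, 6:40 pm-10:30 pm.
Second set merges to 5:00 am-8:00 am, 9:20 am-1:10 pm, 4:50 pm-7:00 pm.
A \ B = 8:00 am-9:20 am, 2:10 pm-4:00 pm, 7:00 pm-10:30 pm.
B \ A = 5:00 am-5:10 am, 6:00 am-7:30 am, 10:50 am-1:10 pm, 4:50 pm-6:40 pm.
Union of the two gives the symmetric difference.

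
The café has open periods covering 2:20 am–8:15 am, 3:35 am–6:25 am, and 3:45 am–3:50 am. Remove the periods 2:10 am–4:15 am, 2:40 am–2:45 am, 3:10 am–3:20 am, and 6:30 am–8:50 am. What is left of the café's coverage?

Merge the first list: 2:20 am-8:15 am.
Merge the second list: 2:10 am-4:15 am, 6:30 am-8:50 am.
2:20 am-8:15 am minus B → 4:15 am-6:30 am.

4:15 am-6:30 am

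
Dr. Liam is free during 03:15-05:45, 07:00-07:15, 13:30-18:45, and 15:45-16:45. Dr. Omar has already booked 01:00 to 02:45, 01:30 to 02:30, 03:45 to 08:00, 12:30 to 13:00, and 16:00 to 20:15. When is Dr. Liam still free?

Merge the first list: 03:15-05:45, 07:00-07:15, 13:30-18:45.
Merge the second list: 01:00-02:45, 03:45-08:00, 12:30-13:00, 16:00-20:15.
03:15-05:45 with B removed leaves 03:15-03:45.
07:00-07:15 lies entirely inside B → drops out.
13:30-18:45 with B removed leaves 13:30-16:00.

03:15-03:45, 13:30-16:00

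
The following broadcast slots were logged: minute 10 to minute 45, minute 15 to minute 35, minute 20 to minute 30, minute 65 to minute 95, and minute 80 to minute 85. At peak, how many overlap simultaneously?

3

Sweep endpoints in order; track running count of active intervals.
Peak of 3 reached at minute 20.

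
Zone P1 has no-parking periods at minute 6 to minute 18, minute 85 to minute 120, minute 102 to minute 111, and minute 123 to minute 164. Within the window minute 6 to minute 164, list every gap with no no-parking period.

The merged coverage is minute 6 to minute 18, minute 85 to minute 120, minute 123 to minute 164.
Gaps within minute 6 to minute 164: minute 18 to minute 85, minute 120 to minute 123.

minute 18 to minute 85, minute 120 to minute 123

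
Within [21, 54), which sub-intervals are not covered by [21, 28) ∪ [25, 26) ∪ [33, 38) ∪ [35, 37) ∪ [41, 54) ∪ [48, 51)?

Covered (merged): [21, 28), [33, 38), [41, 54).
Uncovered inside [21, 54): [28, 33), [38, 41).

[28, 33) ∪ [38, 41)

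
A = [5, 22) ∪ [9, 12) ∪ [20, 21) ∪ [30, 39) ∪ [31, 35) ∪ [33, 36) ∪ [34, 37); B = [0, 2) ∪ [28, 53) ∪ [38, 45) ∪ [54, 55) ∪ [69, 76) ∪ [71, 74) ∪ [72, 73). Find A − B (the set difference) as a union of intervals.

First set merges to [5, 22), [30, 39).
Second set merges to [0, 2), [28, 53), [54, 55), [69, 76).
[5, 22): no B overlap → unchanged.
[30, 39): fully covered by B → removed.

[5, 22)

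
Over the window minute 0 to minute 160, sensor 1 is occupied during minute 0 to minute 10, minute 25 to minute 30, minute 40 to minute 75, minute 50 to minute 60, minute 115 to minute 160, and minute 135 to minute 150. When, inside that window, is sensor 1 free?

minute 10 to minute 25, minute 30 to minute 40, minute 75 to minute 115

Covered (merged): minute 0 to minute 10, minute 25 to minute 30, minute 40 to minute 75, minute 115 to minute 160.
Gaps within minute 0 to minute 160: minute 10 to minute 25, minute 30 to minute 40, minute 75 to minute 115.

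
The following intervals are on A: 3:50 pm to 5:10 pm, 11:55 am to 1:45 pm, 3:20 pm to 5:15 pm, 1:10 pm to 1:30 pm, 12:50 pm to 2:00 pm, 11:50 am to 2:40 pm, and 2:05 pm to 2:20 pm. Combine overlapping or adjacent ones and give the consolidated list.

Sort by start: 11:50 am-2:40 pm, 11:55 am-1:45 pm, 12:50 pm-2:00 pm, 1:10 pm-1:30 pm, 2:05 pm-2:20 pm, 3:20 pm-5:15 pm, 3:50 pm-5:10 pm.
11:55 am-1:45 pm overlaps/touches 11:50 am-2:40 pm → extend to 11:50 am-2:40 pm.
12:50 pm-2:00 pm overlaps/touches 11:50 am-2:40 pm → extend to 11:50 am-2:40 pm.
1:10 pm-1:30 pm overlaps/touches 11:50 am-2:40 pm → extend to 11:50 am-2:40 pm.
2:05 pm-2:20 pm overlaps/touches 11:50 am-2:40 pm → extend to 11:50 am-2:40 pm.
3:20 pm-5:15 pm is disjoint → start new block.
3:50 pm-5:10 pm overlaps/touches 3:20 pm-5:15 pm → extend to 3:20 pm-5:15 pm.

11:50 am-2:40 pm, 3:20 pm-5:15 pm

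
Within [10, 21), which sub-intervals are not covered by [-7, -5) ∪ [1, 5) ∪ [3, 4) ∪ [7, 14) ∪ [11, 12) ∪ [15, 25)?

[14, 15)

After merging, the occupied span is [-7, -5), [1, 5), [7, 14), [15, 25).
Complement within [10, 21): [14, 15).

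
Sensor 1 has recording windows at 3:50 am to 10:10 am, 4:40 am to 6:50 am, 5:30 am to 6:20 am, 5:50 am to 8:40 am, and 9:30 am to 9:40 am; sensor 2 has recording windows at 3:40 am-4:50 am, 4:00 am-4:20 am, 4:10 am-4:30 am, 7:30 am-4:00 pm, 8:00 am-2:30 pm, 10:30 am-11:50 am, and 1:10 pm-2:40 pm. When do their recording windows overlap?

Merge the first list: 3:50 am-10:10 am.
Merge the second list: 3:40 am-4:50 am, 7:30 am-4:00 pm.
3:50 am-10:10 am ∩ B → 3:50 am-4:50 am, 7:30 am-10:10 am.

3:50 am-4:50 am, 7:30 am-10:10 am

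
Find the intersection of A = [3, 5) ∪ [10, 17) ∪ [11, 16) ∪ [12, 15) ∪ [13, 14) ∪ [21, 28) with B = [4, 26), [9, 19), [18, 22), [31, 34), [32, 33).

Merge the first list: [3, 5), [10, 17), [21, 28).
Merge the second list: [4, 26), [31, 34).
[3, 5) overlaps B on [4, 5).
[10, 17) overlaps B on [10, 17).
[21, 28) overlaps B on [21, 26).

[4, 5) ∪ [10, 17) ∪ [21, 26)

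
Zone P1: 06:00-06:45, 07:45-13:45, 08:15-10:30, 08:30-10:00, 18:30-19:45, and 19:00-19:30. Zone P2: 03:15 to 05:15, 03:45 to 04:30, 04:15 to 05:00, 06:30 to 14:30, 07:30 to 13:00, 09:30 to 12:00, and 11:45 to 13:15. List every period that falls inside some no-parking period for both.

06:30–06:45, 07:45–13:45

A, merged: 06:00–06:45, 07:45–13:45, 18:30–19:45.
B, merged: 03:15–05:15, 06:30–14:30.
06:00–06:45 overlaps B on 06:30–06:45.
07:45–13:45 overlaps B on 07:45–13:45.
18:30–19:45 falls entirely outside B.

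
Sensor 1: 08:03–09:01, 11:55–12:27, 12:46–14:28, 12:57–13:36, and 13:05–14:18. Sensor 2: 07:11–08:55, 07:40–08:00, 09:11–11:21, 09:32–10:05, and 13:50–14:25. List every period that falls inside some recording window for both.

08:03–08:55, 13:50–14:25

First set merges to 08:03–09:01, 11:55–12:27, 12:46–14:28.
Second set merges to 07:11–08:55, 09:11–11:21, 13:50–14:25.
08:03–09:01 ∩ B → 08:03–08:55.
11:55–12:27 meets no B interval.
12:46–14:28 ∩ B → 13:50–14:25.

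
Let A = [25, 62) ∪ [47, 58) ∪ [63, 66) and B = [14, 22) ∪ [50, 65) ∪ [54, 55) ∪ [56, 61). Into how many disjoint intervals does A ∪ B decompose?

2

First set merges to [25, 62), [63, 66).
Second set merges to [14, 22), [50, 65).
A ∪ B = [14, 22), [25, 66).
That is 2 disjoint pieces.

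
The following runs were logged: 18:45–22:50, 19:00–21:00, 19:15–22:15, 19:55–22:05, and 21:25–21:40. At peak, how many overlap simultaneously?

Walk the sorted start/end points keeping a running depth.
The depth first hits 4 at 19:55.

4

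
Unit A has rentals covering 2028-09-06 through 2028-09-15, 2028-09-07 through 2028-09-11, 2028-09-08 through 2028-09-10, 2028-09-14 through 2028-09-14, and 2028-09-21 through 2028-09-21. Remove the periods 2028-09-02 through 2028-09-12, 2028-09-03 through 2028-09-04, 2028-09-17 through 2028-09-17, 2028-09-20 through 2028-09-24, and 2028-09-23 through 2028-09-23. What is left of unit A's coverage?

2028-09-13 through 2028-09-15

Merge the first list: 2028-09-06 through 2028-09-15, 2028-09-21 through 2028-09-21.
Merge the second list: 2028-09-02 through 2028-09-12, 2028-09-17 through 2028-09-17, 2028-09-20 through 2028-09-24.
2028-09-06 through 2028-09-15 with B removed leaves 2028-09-13 through 2028-09-15.
2028-09-21 through 2028-09-21 lies entirely inside B → drops out.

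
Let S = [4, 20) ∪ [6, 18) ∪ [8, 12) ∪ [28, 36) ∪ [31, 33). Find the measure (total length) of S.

Merged: [4, 20), [28, 36).
Lengths: 16 + 8 = 24.

24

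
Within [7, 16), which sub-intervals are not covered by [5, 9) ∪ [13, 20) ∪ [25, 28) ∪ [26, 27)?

[9, 13)

After merging, the occupied span is [5, 9), [13, 20), [25, 28).
Complement within [7, 16): [9, 13).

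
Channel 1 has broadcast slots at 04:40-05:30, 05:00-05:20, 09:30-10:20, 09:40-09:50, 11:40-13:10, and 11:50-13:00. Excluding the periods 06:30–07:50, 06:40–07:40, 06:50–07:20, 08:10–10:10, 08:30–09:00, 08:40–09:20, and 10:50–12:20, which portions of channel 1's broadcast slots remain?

First set merges to 04:40–05:30, 09:30–10:20, 11:40–13:10.
Second set merges to 06:30–07:50, 08:10–10:10, 10:50–12:20.
04:40–05:30: no B overlap → unchanged.
09:30–10:20 minus B → 10:10–10:20.
11:40–13:10 minus B → 12:20–13:10.

04:40–05:30, 10:10–10:20, 12:20–13:10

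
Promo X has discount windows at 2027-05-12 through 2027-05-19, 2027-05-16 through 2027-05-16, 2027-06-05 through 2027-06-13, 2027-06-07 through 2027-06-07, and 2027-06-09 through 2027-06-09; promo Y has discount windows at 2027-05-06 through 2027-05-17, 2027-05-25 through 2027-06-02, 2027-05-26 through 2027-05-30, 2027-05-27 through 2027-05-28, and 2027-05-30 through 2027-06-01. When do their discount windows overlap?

2027-05-12 through 2027-05-17

A, merged: 2027-05-12 through 2027-05-19, 2027-06-05 through 2027-06-13.
B, merged: 2027-05-06 through 2027-05-17, 2027-05-25 through 2027-06-02.
2027-05-12 through 2027-05-19 ∩ B → 2027-05-12 through 2027-05-17.
2027-06-05 through 2027-06-13 meets no B interval.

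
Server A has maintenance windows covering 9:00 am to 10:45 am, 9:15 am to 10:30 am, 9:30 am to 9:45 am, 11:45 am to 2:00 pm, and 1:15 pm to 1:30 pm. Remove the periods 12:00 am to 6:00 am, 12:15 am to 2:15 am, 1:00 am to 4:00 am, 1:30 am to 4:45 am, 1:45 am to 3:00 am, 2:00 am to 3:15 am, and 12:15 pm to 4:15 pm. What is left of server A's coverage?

Merge the first list: 9:00 am-10:45 am, 11:45 am-2:00 pm.
Merge the second list: 12:00 am-6:00 am, 12:15 pm-4:15 pm.
9:00 am-10:45 am: nothing removed.
11:45 am-2:00 pm \ B = 11:45 am-12:15 pm.

9:00 am-10:45 am, 11:45 am-12:15 pm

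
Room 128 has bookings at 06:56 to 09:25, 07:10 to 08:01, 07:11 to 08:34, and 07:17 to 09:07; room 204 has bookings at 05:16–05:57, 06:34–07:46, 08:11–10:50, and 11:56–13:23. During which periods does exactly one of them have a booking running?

First set merges to 06:56–09:25.
A but not B: 07:46–08:11.
B but not A: 05:16–05:57, 06:34–06:56, 09:25–10:50, 11:56–13:23.
Combining gives A △ B.

05:16–05:57, 06:34–06:56, 07:46–08:11, 09:25–10:50, 11:56–13:23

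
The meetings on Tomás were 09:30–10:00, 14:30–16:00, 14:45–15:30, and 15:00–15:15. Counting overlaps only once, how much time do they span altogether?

Merged: 09:30–10:00, 14:30–16:00.
Lengths: 30 min + 1 h 30 min = 2 h.

2 h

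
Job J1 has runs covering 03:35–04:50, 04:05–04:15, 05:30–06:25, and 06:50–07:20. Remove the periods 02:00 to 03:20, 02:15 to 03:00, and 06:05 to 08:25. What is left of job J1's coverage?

03:35-04:50, 05:30-06:05

A, merged: 03:35-04:50, 05:30-06:25, 06:50-07:20.
B, merged: 02:00-03:20, 06:05-08:25.
03:35-04:50 is untouched.
05:30-06:25 with B removed leaves 05:30-06:05.
06:50-07:20 lies entirely inside B → drops out.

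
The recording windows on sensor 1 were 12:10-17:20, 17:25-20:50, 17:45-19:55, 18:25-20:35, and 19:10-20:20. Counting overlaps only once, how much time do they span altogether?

Merged: 12:10–17:20, 17:25–20:50.
Lengths: 5 h 10 min + 3 h 25 min = 8 h 35 min.

8 h 35 min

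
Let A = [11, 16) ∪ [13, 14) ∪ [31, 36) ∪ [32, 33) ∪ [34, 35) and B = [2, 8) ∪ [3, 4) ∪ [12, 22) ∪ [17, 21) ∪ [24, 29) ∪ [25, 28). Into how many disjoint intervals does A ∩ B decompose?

1

Merge the first list: [11, 16), [31, 36).
Merge the second list: [2, 8), [12, 22), [24, 29).
A ∩ B = [12, 16).
That is 1 disjoint piece.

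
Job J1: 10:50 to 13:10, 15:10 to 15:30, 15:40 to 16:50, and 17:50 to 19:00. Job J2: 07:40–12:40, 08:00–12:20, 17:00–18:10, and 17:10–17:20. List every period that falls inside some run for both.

10:50-12:40, 17:50-18:10

B, merged: 07:40-12:40, 17:00-18:10.
10:50-13:10 meets the second set on 10:50-12:40.
15:10-15:30: no overlap with the second set.
15:40-16:50: no overlap with the second set.
17:50-19:00 meets the second set on 17:50-18:10.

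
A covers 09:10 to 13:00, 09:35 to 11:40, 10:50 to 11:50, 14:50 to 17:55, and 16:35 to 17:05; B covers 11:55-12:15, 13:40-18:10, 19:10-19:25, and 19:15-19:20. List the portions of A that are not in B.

First set merges to 09:10–13:00, 14:50–17:55.
Second set merges to 11:55–12:15, 13:40–18:10, 19:10–19:25.
09:10–13:00 minus B → 09:10–11:55, 12:15–13:00.
14:50–17:55: fully covered by B → removed.

09:10–11:55, 12:15–13:00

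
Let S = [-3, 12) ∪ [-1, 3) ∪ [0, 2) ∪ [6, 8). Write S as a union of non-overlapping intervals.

[-1, 3) overlaps/touches [-3, 12) → extend to [-3, 12).
[0, 2) overlaps/touches [-3, 12) → extend to [-3, 12).
[6, 8) overlaps/touches [-3, 12) → extend to [-3, 12).

[-3, 12)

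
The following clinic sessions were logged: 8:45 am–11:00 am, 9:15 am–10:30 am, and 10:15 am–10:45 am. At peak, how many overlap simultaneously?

Walk the sorted start/end points keeping a running depth.
The depth first hits 3 at 10:15 am.

3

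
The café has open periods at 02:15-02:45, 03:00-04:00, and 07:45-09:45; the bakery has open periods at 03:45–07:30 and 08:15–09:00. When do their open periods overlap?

02:15–02:45 falls entirely outside B.
03:00–04:00 overlaps B on 03:45–04:00.
07:45–09:45 overlaps B on 08:15–09:00.

03:45–04:00, 08:15–09:00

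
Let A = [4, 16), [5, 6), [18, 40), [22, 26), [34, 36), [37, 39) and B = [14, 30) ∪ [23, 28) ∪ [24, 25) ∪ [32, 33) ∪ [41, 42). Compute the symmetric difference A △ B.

Merge the first list: [4, 16), [18, 40).
Merge the second list: [14, 30), [32, 33), [41, 42).
A \ B = [4, 14), [30, 32), [33, 40).
B \ A = [16, 18), [41, 42).
Union of the two gives the symmetric difference.

[4, 14) ∪ [16, 18) ∪ [30, 32) ∪ [33, 40) ∪ [41, 42)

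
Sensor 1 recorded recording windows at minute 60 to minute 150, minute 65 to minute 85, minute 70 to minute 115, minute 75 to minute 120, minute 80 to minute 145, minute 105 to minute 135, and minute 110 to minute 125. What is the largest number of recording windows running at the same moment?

Sweep endpoints in order; track running count of active intervals.
Peak of 6 reached at minute 110.

6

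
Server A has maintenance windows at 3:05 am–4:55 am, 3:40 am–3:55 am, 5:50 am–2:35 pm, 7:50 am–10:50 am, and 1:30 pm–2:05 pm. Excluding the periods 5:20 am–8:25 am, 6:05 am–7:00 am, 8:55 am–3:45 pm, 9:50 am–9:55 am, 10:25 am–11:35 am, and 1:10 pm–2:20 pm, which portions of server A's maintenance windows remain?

3:05 am–4:55 am, 8:25 am–8:55 am

First set merges to 3:05 am–4:55 am, 5:50 am–2:35 pm.
Second set merges to 5:20 am–8:25 am, 8:55 am–3:45 pm.
3:05 am–4:55 am: no B overlap → unchanged.
5:50 am–2:35 pm minus B → 8:25 am–8:55 am.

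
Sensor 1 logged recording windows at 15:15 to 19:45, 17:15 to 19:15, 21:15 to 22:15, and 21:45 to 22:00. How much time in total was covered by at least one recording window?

Merged: 15:15-19:45, 21:15-22:15.
Lengths: 4 h 30 min + 1 h = 5 h 30 min.

5 h 30 min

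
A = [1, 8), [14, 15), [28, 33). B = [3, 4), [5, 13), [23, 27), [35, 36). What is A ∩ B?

[1, 8) meets the second set on [3, 4), [5, 8).
[14, 15): no overlap with the second set.
[28, 33): no overlap with the second set.

[3, 4) ∪ [5, 8)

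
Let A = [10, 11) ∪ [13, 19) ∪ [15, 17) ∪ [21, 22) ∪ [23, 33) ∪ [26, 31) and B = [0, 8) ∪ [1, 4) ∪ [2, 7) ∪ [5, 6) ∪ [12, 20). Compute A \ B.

Merge the first list: [10, 11), [13, 19), [21, 22), [23, 33).
Merge the second list: [0, 8), [12, 20).
[10, 11): nothing removed.
[13, 19): entirely removed.
[21, 22): nothing removed.
[23, 33): nothing removed.

[10, 11) ∪ [21, 22) ∪ [23, 33)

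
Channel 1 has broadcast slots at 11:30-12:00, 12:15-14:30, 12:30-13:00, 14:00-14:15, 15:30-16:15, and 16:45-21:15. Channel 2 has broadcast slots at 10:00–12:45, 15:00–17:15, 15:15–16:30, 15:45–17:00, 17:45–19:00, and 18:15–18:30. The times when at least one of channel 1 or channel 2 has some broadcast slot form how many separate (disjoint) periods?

2

A, merged: 11:30–12:00, 12:15–14:30, 15:30–16:15, 16:45–21:15.
B, merged: 10:00–12:45, 15:00–17:15, 17:45–19:00.
A ∪ B = 10:00–14:30, 15:00–21:15.
That is 2 disjoint pieces.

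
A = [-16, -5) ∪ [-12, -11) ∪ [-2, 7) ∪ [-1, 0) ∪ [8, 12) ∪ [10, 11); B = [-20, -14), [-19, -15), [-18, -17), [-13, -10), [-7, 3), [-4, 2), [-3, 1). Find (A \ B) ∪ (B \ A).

First set merges to [-16, -5), [-2, 7), [8, 12).
Second set merges to [-20, -14), [-13, -10), [-7, 3).
A \ B = [-14, -13), [-10, -7), [3, 7), [8, 12).
B \ A = [-20, -16), [-5, -2).
Union of the two gives the symmetric difference.

[-20, -16) ∪ [-14, -13) ∪ [-10, -7) ∪ [-5, -2) ∪ [3, 7) ∪ [8, 12)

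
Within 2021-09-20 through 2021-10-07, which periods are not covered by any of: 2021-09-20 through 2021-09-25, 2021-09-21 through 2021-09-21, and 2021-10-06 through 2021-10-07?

Covered (merged): 2021-09-20 through 2021-09-25, 2021-10-06 through 2021-10-07.
Gaps within 2021-09-20 through 2021-10-07: 2021-09-26 through 2021-10-05.

2021-09-26 through 2021-10-05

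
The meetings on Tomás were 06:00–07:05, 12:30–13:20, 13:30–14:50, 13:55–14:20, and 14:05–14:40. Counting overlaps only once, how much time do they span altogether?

Merged: 06:00–07:05, 12:30–13:20, 13:30–14:50.
Lengths: 1 h 5 min + 50 min + 1 h 20 min = 3 h 15 min.

3 h 15 min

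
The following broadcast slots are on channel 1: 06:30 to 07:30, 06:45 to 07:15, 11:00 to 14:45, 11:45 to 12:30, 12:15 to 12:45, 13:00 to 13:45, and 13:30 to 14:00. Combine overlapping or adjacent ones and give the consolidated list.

06:30–07:30, 11:00–14:45

06:45–07:15 overlaps/touches 06:30–07:30 → extend to 06:30–07:30.
11:00–14:45 is disjoint → start new block.
11:45–12:30 overlaps/touches 11:00–14:45 → extend to 11:00–14:45.
12:15–12:45 overlaps/touches 11:00–14:45 → extend to 11:00–14:45.
13:00–13:45 overlaps/touches 11:00–14:45 → extend to 11:00–14:45.
13:30–14:00 overlaps/touches 11:00–14:45 → extend to 11:00–14:45.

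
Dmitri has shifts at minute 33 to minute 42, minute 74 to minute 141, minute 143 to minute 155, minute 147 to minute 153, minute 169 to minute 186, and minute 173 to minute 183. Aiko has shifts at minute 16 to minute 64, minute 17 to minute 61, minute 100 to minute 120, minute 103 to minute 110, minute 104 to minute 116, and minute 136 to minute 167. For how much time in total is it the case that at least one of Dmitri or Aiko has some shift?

158 minutes

First set merges to minute 33 to minute 42, minute 74 to minute 141, minute 143 to minute 155, minute 169 to minute 186.
Second set merges to minute 16 to minute 64, minute 100 to minute 120, minute 136 to minute 167.
A ∪ B = minute 16 to minute 64, minute 74 to minute 167, minute 169 to minute 186.
Total: 48 minutes + 93 minutes + 17 minutes = 158 minutes.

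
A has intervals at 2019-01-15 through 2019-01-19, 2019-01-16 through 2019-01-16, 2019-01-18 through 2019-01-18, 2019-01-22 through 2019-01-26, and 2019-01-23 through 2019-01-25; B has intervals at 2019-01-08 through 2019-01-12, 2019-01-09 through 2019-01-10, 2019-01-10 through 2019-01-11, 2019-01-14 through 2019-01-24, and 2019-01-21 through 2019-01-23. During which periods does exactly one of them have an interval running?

2019-01-08 through 2019-01-12, 2019-01-14 through 2019-01-14, 2019-01-20 through 2019-01-21, 2019-01-25 through 2019-01-26

Merge the first list: 2019-01-15 through 2019-01-19, 2019-01-22 through 2019-01-26.
Merge the second list: 2019-01-08 through 2019-01-12, 2019-01-14 through 2019-01-24.
A \ B = 2019-01-25 through 2019-01-26.
B \ A = 2019-01-08 through 2019-01-12, 2019-01-14 through 2019-01-14, 2019-01-20 through 2019-01-21.
Union of the two gives the symmetric difference.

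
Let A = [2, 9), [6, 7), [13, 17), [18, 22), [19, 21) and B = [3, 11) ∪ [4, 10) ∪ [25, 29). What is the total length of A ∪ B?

First set merges to [2, 9), [13, 17), [18, 22).
Second set merges to [3, 11), [25, 29).
A ∪ B = [2, 11), [13, 17), [18, 22), [25, 29).
Total: 9 + 4 + 4 + 4 = 21.

21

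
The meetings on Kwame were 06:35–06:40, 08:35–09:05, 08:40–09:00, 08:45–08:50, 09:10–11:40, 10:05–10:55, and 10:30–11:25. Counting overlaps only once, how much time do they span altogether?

3 h 5 min

Merged: 06:35-06:40, 08:35-09:05, 09:10-11:40.
Lengths: 5 min + 30 min + 2 h 30 min = 3 h 5 min.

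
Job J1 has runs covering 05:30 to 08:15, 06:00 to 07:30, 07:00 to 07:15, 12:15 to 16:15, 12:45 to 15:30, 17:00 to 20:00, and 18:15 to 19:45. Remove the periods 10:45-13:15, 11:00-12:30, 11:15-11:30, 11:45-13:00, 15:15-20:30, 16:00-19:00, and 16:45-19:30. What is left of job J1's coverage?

Merge the first list: 05:30–08:15, 12:15–16:15, 17:00–20:00.
Merge the second list: 10:45–13:15, 15:15–20:30.
05:30–08:15: nothing removed.
12:15–16:15 \ B = 13:15–15:15.
17:00–20:00: entirely removed.

05:30–08:15, 13:15–15:15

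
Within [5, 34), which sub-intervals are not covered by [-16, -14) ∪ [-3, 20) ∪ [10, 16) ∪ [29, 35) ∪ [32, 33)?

[20, 29)

The merged coverage is [-16, -14), [-3, 20), [29, 35).
Uncovered inside [5, 34): [20, 29).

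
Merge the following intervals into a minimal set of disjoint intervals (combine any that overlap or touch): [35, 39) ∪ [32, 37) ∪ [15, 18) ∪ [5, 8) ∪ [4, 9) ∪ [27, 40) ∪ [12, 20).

[4, 9) ∪ [12, 20) ∪ [27, 40)

Sort by start: [4, 9), [5, 8), [12, 20), [15, 18), [27, 40), [32, 37), [35, 39).
[5, 8) overlaps/touches [4, 9) → extend to [4, 9).
[12, 20) is disjoint → start new block.
[15, 18) overlaps/touches [12, 20) → extend to [12, 20).
[27, 40) is disjoint → start new block.
[32, 37) overlaps/touches [27, 40) → extend to [27, 40).
[35, 39) overlaps/touches [27, 40) → extend to [27, 40).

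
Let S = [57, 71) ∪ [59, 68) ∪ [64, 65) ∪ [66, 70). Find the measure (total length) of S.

Merged: [57, 71).
Length: 14.

14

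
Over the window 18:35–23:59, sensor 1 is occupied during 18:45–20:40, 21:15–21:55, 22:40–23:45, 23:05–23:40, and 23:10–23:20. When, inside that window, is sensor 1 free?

18:35–18:45, 20:40–21:15, 21:55–22:40, 23:45–23:59

The merged coverage is 18:45–20:40, 21:15–21:55, 22:40–23:45.
Complement within 18:35–23:59: 18:35–18:45, 20:40–21:15, 21:55–22:40, 23:45–23:59.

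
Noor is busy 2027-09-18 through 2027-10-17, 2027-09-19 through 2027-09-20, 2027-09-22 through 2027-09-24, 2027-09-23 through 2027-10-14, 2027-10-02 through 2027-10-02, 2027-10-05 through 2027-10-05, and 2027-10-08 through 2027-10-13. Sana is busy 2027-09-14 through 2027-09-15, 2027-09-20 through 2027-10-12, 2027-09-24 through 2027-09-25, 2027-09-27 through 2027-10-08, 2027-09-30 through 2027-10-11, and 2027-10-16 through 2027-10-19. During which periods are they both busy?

2027-09-20 through 2027-10-12, 2027-10-16 through 2027-10-17

Merge the first list: 2027-09-18 through 2027-10-17.
Merge the second list: 2027-09-14 through 2027-09-15, 2027-09-20 through 2027-10-12, 2027-10-16 through 2027-10-19.
2027-09-18 through 2027-10-17 ∩ B → 2027-09-20 through 2027-10-12, 2027-10-16 through 2027-10-17.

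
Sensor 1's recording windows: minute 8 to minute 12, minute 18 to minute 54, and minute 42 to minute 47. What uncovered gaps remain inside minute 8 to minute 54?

Covered (merged): minute 8 to minute 12, minute 18 to minute 54.
Complement within minute 8 to minute 54: minute 12 to minute 18.

minute 12 to minute 18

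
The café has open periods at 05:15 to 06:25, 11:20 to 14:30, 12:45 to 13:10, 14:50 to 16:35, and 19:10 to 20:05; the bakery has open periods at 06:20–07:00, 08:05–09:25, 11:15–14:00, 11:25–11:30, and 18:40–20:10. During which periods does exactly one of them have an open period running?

05:15–06:20, 06:25–07:00, 08:05–09:25, 11:15–11:20, 14:00–14:30, 14:50–16:35, 18:40–19:10, 20:05–20:10

A, merged: 05:15–06:25, 11:20–14:30, 14:50–16:35, 19:10–20:05.
B, merged: 06:20–07:00, 08:05–09:25, 11:15–14:00, 18:40–20:10.
A \ B = 05:15–06:20, 14:00–14:30, 14:50–16:35.
B \ A = 06:25–07:00, 08:05–09:25, 11:15–11:20, 18:40–19:10, 20:05–20:10.
Union of the two gives the symmetric difference.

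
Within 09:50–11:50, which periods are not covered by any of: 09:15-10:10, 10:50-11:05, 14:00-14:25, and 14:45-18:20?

After merging, the occupied span is 09:15-10:10, 10:50-11:05, 14:00-14:25, 14:45-18:20.
Uncovered inside 09:50-11:50: 10:10-10:50, 11:05-11:50.

10:10-10:50, 11:05-11:50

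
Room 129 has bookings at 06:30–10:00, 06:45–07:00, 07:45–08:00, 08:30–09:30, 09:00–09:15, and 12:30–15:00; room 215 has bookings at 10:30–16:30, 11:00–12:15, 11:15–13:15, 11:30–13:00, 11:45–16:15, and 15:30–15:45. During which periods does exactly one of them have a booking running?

06:30–10:00, 10:30–12:30, 15:00–16:30

A, merged: 06:30–10:00, 12:30–15:00.
B, merged: 10:30–16:30.
A \ B = 06:30–10:00.
B \ A = 10:30–12:30, 15:00–16:30.
Union of the two gives the symmetric difference.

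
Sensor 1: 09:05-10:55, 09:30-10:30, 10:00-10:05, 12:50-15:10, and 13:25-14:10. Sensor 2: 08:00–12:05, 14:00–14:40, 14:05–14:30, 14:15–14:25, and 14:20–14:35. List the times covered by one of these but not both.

First set merges to 09:05-10:55, 12:50-15:10.
Second set merges to 08:00-12:05, 14:00-14:40.
A but not B: 12:50-14:00, 14:40-15:10.
B but not A: 08:00-09:05, 10:55-12:05.
Combining gives A △ B.

08:00-09:05, 10:55-12:05, 12:50-14:00, 14:40-15:10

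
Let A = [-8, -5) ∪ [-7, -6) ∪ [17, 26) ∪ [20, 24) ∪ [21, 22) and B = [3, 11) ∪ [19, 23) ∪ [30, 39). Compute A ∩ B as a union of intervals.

Merge the first list: [-8, -5), [17, 26).
[-8, -5) meets no B interval.
[17, 26) ∩ B → [19, 23).

[19, 23)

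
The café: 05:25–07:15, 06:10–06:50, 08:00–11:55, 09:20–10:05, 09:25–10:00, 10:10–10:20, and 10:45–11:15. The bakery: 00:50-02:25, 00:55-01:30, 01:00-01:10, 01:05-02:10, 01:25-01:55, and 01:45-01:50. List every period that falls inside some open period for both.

Merge the first list: 05:25–07:15, 08:00–11:55.
Merge the second list: 00:50–02:25.
05:25–07:15 falls entirely outside B.
08:00–11:55 falls entirely outside B.
No overlap.

none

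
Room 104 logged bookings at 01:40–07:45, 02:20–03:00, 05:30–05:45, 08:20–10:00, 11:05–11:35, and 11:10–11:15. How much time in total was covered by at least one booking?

Merged: 01:40-07:45, 08:20-10:00, 11:05-11:35.
Lengths: 6 h 5 min + 1 h 40 min + 30 min = 8 h 15 min.

8 h 15 min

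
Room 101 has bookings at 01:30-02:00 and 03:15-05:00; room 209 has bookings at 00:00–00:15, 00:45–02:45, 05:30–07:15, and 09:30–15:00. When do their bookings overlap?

01:30–02:00

01:30–02:00 overlaps B on 01:30–02:00.
03:15–05:00 falls entirely outside B.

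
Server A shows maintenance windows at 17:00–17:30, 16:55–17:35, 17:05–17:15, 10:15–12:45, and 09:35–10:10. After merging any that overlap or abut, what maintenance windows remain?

09:35–10:10, 10:15–12:45, 16:55–17:35

Sort by start: 09:35–10:10, 10:15–12:45, 16:55–17:35, 17:00–17:30, 17:05–17:15.
10:15–12:45 is disjoint → start new block.
16:55–17:35 is disjoint → start new block.
17:00–17:30 overlaps/touches 16:55–17:35 → extend to 16:55–17:35.
17:05–17:15 overlaps/touches 16:55–17:35 → extend to 16:55–17:35.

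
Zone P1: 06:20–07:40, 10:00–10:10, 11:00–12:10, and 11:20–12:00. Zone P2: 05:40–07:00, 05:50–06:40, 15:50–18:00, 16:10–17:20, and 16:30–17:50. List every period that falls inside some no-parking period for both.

06:20–07:00

Merge the first list: 06:20–07:40, 10:00–10:10, 11:00–12:10.
Merge the second list: 05:40–07:00, 15:50–18:00.
06:20–07:40 ∩ B → 06:20–07:00.
10:00–10:10 meets no B interval.
11:00–12:10 meets no B interval.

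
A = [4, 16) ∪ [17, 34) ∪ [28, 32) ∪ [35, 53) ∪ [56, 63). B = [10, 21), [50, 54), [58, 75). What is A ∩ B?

[10, 16) ∪ [17, 21) ∪ [50, 53) ∪ [58, 63)

A, merged: [4, 16), [17, 34), [35, 53), [56, 63).
[4, 16) overlaps B on [10, 16).
[17, 34) overlaps B on [17, 21).
[35, 53) overlaps B on [50, 53).
[56, 63) overlaps B on [58, 63).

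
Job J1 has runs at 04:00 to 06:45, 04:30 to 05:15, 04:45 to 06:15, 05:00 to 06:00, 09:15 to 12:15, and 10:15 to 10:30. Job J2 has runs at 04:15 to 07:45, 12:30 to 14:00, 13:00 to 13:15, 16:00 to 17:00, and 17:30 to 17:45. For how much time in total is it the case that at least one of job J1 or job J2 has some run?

9 h 30 min

First set merges to 04:00-06:45, 09:15-12:15.
Second set merges to 04:15-07:45, 12:30-14:00, 16:00-17:00, 17:30-17:45.
A ∪ B = 04:00-07:45, 09:15-12:15, 12:30-14:00, 16:00-17:00, 17:30-17:45.
Total: 3 h 45 min + 3 h + 1 h 30 min + 1 h + 15 min = 9 h 30 min.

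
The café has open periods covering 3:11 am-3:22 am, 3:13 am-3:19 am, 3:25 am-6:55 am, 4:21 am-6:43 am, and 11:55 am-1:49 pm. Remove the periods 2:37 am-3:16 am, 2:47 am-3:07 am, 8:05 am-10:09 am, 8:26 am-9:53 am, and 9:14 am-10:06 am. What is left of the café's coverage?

A, merged: 3:11 am-3:22 am, 3:25 am-6:55 am, 11:55 am-1:49 pm.
B, merged: 2:37 am-3:16 am, 8:05 am-10:09 am.
3:11 am-3:22 am minus B → 3:16 am-3:22 am.
3:25 am-6:55 am: no B overlap → unchanged.
11:55 am-1:49 pm: no B overlap → unchanged.

3:16 am-3:22 am, 3:25 am-6:55 am, 11:55 am-1:49 pm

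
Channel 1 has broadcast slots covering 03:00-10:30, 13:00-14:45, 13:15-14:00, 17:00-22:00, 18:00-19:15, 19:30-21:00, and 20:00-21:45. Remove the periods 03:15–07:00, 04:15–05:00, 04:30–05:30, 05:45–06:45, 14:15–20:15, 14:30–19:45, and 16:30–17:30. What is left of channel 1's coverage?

Merge the first list: 03:00–10:30, 13:00–14:45, 17:00–22:00.
Merge the second list: 03:15–07:00, 14:15–20:15.
03:00–10:30 with B removed leaves 03:00–03:15, 07:00–10:30.
13:00–14:45 with B removed leaves 13:00–14:15.
17:00–22:00 with B removed leaves 20:15–22:00.

03:00–03:15, 07:00–10:30, 13:00–14:15, 20:15–22:00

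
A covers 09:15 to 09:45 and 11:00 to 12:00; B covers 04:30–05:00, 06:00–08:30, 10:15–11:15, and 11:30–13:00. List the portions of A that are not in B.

09:15–09:45, 11:15–11:30

09:15–09:45: nothing removed.
11:00–12:00 \ B = 11:15–11:30.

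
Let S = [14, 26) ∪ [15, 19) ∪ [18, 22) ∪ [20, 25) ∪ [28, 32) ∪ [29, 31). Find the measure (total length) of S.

16

Merged: [14, 26), [28, 32).
Lengths: 12 + 4 = 16.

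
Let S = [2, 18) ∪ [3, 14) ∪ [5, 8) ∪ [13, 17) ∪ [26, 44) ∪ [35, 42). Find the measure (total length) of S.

Merged: [2, 18), [26, 44).
Lengths: 16 + 18 = 34.

34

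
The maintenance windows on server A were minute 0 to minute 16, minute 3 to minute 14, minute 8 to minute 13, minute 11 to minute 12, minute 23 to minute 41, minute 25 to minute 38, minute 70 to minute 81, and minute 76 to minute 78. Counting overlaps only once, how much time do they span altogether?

45 minutes

Merged: minute 0 to minute 16, minute 23 to minute 41, minute 70 to minute 81.
Lengths: 16 minutes + 18 minutes + 11 minutes = 45 minutes.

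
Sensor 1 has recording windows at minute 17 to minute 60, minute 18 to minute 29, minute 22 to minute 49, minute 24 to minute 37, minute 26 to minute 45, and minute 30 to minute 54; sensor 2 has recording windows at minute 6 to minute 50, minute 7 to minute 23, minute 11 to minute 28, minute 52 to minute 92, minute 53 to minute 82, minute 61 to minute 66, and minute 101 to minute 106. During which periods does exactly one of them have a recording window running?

Merge the first list: minute 17 to minute 60.
Merge the second list: minute 6 to minute 50, minute 52 to minute 92, minute 101 to minute 106.
A \ B = minute 50 to minute 52.
B \ A = minute 6 to minute 17, minute 60 to minute 92, minute 101 to minute 106.
Union of the two gives the symmetric difference.

minute 6 to minute 17, minute 50 to minute 52, minute 60 to minute 92, minute 101 to minute 106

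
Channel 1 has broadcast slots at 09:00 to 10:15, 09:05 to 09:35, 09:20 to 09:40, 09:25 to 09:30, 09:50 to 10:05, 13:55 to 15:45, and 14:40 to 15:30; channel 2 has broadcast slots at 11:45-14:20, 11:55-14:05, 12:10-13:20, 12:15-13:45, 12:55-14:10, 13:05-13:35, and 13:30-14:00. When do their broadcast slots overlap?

First set merges to 09:00–10:15, 13:55–15:45.
Second set merges to 11:45–14:20.
09:00–10:15 falls entirely outside B.
13:55–15:45 overlaps B on 13:55–14:20.

13:55–14:20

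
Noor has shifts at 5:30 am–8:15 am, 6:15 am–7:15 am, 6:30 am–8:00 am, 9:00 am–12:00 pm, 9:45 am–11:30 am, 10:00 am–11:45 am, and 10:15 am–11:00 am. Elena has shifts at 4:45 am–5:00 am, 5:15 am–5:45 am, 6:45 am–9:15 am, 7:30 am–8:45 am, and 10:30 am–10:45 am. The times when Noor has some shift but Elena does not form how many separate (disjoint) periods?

Merge the first list: 5:30 am-8:15 am, 9:00 am-12:00 pm.
Merge the second list: 4:45 am-5:00 am, 5:15 am-5:45 am, 6:45 am-9:15 am, 10:30 am-10:45 am.
A \ B = 5:45 am-6:45 am, 9:15 am-10:30 am, 10:45 am-12:00 pm.
That is 3 disjoint pieces.

3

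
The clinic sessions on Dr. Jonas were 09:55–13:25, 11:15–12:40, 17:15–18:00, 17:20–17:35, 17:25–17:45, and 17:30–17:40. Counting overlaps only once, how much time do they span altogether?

Merged: 09:55-13:25, 17:15-18:00.
Lengths: 3 h 30 min + 45 min = 4 h 15 min.

4 h 15 min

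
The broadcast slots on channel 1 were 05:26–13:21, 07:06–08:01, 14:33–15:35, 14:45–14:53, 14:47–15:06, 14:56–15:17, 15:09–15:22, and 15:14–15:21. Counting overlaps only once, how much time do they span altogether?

Merged: 05:26–13:21, 14:33–15:35.
Lengths: 7 h 55 min + 1 h 2 min = 8 h 57 min.

8 h 57 min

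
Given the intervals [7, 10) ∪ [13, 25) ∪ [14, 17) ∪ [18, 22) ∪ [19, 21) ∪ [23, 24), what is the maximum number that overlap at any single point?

Sweep endpoints in order; track running count of active intervals.
Peak of 3 reached at 19.

3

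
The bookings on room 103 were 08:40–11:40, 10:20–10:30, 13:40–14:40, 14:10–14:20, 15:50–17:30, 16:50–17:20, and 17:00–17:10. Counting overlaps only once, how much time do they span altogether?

Merged: 08:40-11:40, 13:40-14:40, 15:50-17:30.
Lengths: 3 h + 1 h + 1 h 40 min = 5 h 40 min.

5 h 40 min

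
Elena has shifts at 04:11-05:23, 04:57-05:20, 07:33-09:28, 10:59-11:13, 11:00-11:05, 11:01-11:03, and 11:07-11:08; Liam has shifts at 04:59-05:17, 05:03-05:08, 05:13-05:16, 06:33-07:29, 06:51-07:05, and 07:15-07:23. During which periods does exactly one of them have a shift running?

04:11–04:59, 05:17–05:23, 06:33–07:29, 07:33–09:28, 10:59–11:13

First set merges to 04:11–05:23, 07:33–09:28, 10:59–11:13.
Second set merges to 04:59–05:17, 06:33–07:29.
A but not B: 04:11–04:59, 05:17–05:23, 07:33–09:28, 10:59–11:13.
B but not A: 06:33–07:29.
Combining gives A △ B.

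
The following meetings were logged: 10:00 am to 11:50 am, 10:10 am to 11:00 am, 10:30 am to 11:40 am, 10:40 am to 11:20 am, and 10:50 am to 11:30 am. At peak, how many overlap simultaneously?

5

At 10:50 am, 5 of the intervals are simultaneously active.
No point has more.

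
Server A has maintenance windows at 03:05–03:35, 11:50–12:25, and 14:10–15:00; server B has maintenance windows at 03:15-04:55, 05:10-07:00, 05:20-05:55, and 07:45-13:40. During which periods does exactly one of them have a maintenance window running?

03:05-03:15, 03:35-04:55, 05:10-07:00, 07:45-11:50, 12:25-13:40, 14:10-15:00

Second set merges to 03:15-04:55, 05:10-07:00, 07:45-13:40.
A but not B: 03:05-03:15, 14:10-15:00.
B but not A: 03:35-04:55, 05:10-07:00, 07:45-11:50, 12:25-13:40.
Combining gives A △ B.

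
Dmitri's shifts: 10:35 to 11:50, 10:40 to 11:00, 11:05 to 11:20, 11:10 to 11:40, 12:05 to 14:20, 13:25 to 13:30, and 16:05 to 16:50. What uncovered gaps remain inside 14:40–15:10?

14:40–15:10

The merged coverage is 10:35–11:50, 12:05–14:20, 16:05–16:50.
Uncovered inside 14:40–15:10: 14:40–15:10.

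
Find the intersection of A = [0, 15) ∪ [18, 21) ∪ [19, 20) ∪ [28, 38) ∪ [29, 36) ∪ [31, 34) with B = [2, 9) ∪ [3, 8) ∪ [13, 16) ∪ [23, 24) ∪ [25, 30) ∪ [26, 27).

[2, 9) ∪ [13, 15) ∪ [28, 30)

A, merged: [0, 15), [18, 21), [28, 38).
B, merged: [2, 9), [13, 16), [23, 24), [25, 30).
[0, 15) overlaps B on [2, 9), [13, 15).
[18, 21) falls entirely outside B.
[28, 38) overlaps B on [28, 30).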